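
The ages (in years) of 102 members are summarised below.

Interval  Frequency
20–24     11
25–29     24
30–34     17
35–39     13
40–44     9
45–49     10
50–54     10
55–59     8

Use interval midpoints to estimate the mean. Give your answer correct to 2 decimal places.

Midpoints: 22, 27, 32, 37, 42, 47, 52, 57
Σfm = 11×22 + 24×27 + 17×32 + 13×37 + 9×42 + 10×47 + 10×52 + 8×57 = 3739
n = Σf = 102
Mean = 3739 / 102 = 36.6569

36.66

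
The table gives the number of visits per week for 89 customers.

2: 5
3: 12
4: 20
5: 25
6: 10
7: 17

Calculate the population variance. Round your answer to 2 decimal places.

Values: 2, 3, 4, 5, 6, 7
n = 89, Σfx = 430, mean = 4.8315
Σfx² = 2266
Σf(x − x̄)² = Σfx² − (Σfx)²/n = 2266 − 430²/89 = 188.4719
Population variance = 188.4719 / 89 = 2.1177

2.12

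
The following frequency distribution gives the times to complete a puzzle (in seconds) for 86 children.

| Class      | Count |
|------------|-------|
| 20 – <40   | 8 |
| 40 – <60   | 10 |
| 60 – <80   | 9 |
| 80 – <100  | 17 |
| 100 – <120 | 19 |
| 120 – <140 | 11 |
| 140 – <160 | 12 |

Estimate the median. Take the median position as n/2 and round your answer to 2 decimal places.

Cumulative frequencies: 8, 18, 27, 44, 63, 74, 86
n = 86; position = n/2 = 43.
This falls in the class 80 – <100: L = 80, F = 27, f = 17, h = 20.
Median ≈ 80 + ((43 − 27) / 17) × 20 = 98.8235

98.82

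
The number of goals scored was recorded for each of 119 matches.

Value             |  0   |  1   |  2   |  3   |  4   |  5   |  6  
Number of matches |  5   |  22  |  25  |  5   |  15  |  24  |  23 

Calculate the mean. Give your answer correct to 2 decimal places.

3.40

Values: 0, 1, 2, 3, 4, 5, 6
Σfx = 5×0 + 22×1 + 25×2 + 5×3 + 15×4 + 24×5 + 23×6 = 405
n = Σf = 119
Mean = 405 / 119 = 3.4034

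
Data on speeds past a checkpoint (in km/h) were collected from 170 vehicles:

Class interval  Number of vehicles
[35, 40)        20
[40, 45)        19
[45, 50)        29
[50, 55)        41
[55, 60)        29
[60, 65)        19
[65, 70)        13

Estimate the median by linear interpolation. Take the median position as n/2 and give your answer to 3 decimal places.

52.073

Cumulative frequencies: 20, 39, 68, 109, 138, 157, 170
n = 170; position = n/2 = 85.
This falls in the class [50, 55): L = 50, F = 68, f = 41, h = 5.
Median ≈ 50 + ((85 − 68) / 41) × 5 = 52.0732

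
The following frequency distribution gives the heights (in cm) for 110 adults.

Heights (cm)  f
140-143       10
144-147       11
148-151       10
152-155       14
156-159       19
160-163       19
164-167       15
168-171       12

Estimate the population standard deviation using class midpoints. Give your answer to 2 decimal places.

8.49

Midpoints: 141.5, 145.5, 149.5, 153.5, 157.5, 161.5, 165.5, 169.5
n = 110, Σfm = 17237, mean = 156.7000
Σfm² = 2708967.5
Σf(m − x̄)² = Σfm² − (Σfm)²/n = 2708967.5 − 17237²/110 = 7929.6000
Population variance = 7929.6000 / 110 = 72.0873
Standard deviation = √72.0873 = 8.4904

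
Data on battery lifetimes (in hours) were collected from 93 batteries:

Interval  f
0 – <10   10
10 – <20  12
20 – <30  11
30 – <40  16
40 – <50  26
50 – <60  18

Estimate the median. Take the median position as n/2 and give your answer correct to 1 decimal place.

38.4

Cumulative frequencies: 10, 22, 33, 49, 75, 93
n = 93; position = n/2 = 46.5.
This falls in the class 30 – <40: L = 30, F = 33, f = 16, h = 10.
Median ≈ 30 + ((46.5 − 33) / 16) × 10 = 38.4375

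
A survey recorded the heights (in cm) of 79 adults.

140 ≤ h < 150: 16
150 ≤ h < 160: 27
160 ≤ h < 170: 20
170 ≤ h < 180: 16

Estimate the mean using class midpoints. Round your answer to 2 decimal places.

Midpoints: 145, 155, 165, 175
Σfm = 16×145 + 27×155 + 20×165 + 16×175 = 12605
n = Σf = 79
Mean = 12605 / 79 = 159.5570

159.56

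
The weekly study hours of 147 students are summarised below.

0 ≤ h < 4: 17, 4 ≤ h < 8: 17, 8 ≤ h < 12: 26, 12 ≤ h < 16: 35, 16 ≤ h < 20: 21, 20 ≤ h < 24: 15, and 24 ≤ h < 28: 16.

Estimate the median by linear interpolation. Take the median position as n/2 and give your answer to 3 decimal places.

Cumulative frequencies: 17, 34, 60, 95, 116, 131, 147
n = 147; position = n/2 = 73.5.
This falls in the class 12 ≤ h < 16: L = 12, F = 60, f = 35, h = 4.
Median ≈ 12 + ((73.5 − 60) / 35) × 4 = 13.5429

13.543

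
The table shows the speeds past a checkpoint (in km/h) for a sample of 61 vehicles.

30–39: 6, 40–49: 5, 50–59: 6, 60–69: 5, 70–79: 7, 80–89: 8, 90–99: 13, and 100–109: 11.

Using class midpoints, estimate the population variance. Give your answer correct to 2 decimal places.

Midpoints: 34.5, 44.5, 54.5, 64.5, 74.5, 84.5, 94.5, 104.5
n = 61, Σfm = 4654.5, mean = 76.3033
Σfm² = 387855.25
Σf(m − x̄)² = Σfm² − (Σfm)²/n = 387855.25 − 4654.5²/61 = 32701.6393
Population variance = 32701.6393 / 61 = 536.0924

536.09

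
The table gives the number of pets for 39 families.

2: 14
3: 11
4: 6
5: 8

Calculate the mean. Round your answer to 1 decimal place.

3.2

Values: 2, 3, 4, 5
Σfx = 14×2 + 11×3 + 6×4 + 8×5 = 125
n = Σf = 39
Mean = 125 / 39 = 3.2051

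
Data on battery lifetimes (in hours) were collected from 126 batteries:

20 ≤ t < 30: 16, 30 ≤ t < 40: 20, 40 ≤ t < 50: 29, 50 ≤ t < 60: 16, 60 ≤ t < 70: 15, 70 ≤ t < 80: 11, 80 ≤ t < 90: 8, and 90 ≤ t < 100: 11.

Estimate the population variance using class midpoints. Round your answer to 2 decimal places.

443.54

Midpoints: 25, 35, 45, 55, 65, 75, 85, 95
n = 126, Σfm = 6810, mean = 54.0476
Σfm² = 423950
Σf(m − x̄)² = Σfm² − (Σfm)²/n = 423950 − 6810²/126 = 55885.7143
Population variance = 55885.7143 / 126 = 443.5374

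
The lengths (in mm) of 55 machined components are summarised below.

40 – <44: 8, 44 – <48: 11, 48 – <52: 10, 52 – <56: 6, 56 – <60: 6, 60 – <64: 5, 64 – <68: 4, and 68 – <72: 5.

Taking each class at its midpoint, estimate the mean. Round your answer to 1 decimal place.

53.4

Midpoints: 42, 46, 50, 54, 58, 62, 66, 70
Σfm = 8×42 + 11×46 + 10×50 + 6×54 + 6×58 + 5×62 + 4×66 + 5×70 = 2938
n = Σf = 55
Mean = 2938 / 55 = 53.4182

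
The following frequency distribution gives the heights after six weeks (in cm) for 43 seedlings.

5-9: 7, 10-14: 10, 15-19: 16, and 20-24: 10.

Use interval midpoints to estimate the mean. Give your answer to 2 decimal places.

15.37

Midpoints: 7, 12, 17, 22
Σfm = 7×7 + 10×12 + 16×17 + 10×22 = 661
n = Σf = 43
Mean = 661 / 43 = 15.3721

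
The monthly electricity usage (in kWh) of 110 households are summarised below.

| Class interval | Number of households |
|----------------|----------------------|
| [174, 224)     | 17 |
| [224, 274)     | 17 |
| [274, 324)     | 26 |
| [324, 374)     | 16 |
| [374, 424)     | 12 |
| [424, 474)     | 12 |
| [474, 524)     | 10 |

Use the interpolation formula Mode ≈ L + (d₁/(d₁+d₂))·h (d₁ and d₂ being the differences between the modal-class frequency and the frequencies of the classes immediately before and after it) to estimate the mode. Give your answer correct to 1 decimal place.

297.7

Modal class: [274, 324) (highest frequency 26).
d₁ = 26 − 17 = 9, d₂ = 26 − 16 = 10
Mode ≈ 274 + (9/(9+10)) × 50 = 274 + 23.6842 = 297.6842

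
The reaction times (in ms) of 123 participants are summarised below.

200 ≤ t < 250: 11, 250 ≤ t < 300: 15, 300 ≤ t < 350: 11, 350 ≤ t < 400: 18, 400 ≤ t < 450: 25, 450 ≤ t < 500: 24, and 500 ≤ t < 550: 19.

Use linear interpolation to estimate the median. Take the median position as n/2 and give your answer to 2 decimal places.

Cumulative frequencies: 11, 26, 37, 55, 80, 104, 123
n = 123; position = n/2 = 61.5.
This falls in the class 400 ≤ t < 450: L = 400, F = 55, f = 25, h = 50.
Median ≈ 400 + ((61.5 − 55) / 25) × 50 = 413.0000

413.00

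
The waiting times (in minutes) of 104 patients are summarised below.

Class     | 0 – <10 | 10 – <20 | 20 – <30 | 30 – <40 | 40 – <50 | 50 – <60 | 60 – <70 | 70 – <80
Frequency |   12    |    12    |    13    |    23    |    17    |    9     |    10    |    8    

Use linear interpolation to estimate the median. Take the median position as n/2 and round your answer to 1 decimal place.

Cumulative frequencies: 12, 24, 37, 60, 77, 86, 96, 104
n = 104; position = n/2 = 52.
This falls in the class 30 – <40: L = 30, F = 37, f = 23, h = 10.
Median ≈ 30 + ((52 − 37) / 23) × 10 = 36.5217

36.5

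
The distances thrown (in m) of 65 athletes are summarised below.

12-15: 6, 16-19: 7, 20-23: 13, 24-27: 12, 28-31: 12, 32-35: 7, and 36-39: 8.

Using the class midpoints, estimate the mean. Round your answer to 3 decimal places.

Midpoints: 13.5, 17.5, 21.5, 25.5, 29.5, 33.5, 37.5
Σfm = 6×13.5 + 7×17.5 + 13×21.5 + 12×25.5 + 12×29.5 + 7×33.5 + 8×37.5 = 1677.5
n = Σf = 65
Mean = 1677.5 / 65 = 25.8077

25.808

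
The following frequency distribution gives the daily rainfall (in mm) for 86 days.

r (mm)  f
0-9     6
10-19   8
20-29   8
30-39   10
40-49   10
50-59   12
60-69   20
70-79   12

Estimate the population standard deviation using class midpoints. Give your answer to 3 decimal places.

Midpoints: 4.5, 14.5, 24.5, 34.5, 44.5, 54.5, 64.5, 74.5
n = 86, Σfm = 3967, mean = 46.1279
Σfm² = 223761.5
Σf(m − x̄)² = Σfm² − (Σfm)²/n = 223761.5 − 3967²/86 = 40772.0930
Population variance = 40772.0930 / 86 = 474.0941
Standard deviation = √474.0941 = 21.7737

21.774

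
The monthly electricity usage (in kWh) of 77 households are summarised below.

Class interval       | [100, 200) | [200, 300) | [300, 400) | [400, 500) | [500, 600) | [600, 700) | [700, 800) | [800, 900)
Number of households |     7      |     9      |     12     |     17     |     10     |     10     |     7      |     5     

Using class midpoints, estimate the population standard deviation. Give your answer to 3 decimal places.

Midpoints: 150, 250, 350, 450, 550, 650, 750, 850
n = 77, Σfm = 36650, mean = 475.9740
Σfm² = 20432500
Σf(m − x̄)² = Σfm² − (Σfm)²/n = 20432500 − 36650²/77 = 2988051.9481
Population variance = 2988051.9481 / 77 = 38805.8695
Standard deviation = √38805.8695 = 196.9921

196.992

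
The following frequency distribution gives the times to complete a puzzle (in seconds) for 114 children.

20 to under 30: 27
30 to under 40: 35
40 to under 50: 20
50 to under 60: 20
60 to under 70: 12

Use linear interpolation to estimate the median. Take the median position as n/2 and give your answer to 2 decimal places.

38.57

Cumulative frequencies: 27, 62, 82, 102, 114
n = 114; position = n/2 = 57.
This falls in the class 30 to under 40: L = 30, F = 27, f = 35, h = 10.
Median ≈ 30 + ((57 − 27) / 35) × 10 = 38.5714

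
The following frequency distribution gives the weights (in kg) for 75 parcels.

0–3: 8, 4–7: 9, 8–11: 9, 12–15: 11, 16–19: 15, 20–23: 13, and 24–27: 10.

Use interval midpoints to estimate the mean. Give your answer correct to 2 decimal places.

Midpoints: 1.5, 5.5, 9.5, 13.5, 17.5, 21.5, 25.5
Σfm = 8×1.5 + 9×5.5 + 9×9.5 + 11×13.5 + 15×17.5 + 13×21.5 + 10×25.5 = 1092.5
n = Σf = 75
Mean = 1092.5 / 75 = 14.5667

14.57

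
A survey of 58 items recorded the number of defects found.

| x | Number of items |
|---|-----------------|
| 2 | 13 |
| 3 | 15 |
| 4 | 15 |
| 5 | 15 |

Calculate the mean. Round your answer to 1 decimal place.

Values: 2, 3, 4, 5
Σfx = 13×2 + 15×3 + 15×4 + 15×5 = 206
n = Σf = 58
Mean = 206 / 58 = 3.5517

3.6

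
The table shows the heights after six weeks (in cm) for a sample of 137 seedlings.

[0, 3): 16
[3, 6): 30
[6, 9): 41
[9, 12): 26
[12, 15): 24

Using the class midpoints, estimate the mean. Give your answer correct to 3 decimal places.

Midpoints: 1.5, 4.5, 7.5, 10.5, 13.5
Σfm = 16×1.5 + 30×4.5 + 41×7.5 + 26×10.5 + 24×13.5 = 1063.5
n = Σf = 137
Mean = 1063.5 / 137 = 7.7628

7.763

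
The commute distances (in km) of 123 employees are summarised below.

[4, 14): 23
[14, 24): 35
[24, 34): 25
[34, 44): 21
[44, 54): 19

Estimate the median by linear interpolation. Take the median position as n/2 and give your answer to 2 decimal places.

Cumulative frequencies: 23, 58, 83, 104, 123
n = 123; position = n/2 = 61.5.
This falls in the class [24, 34): L = 24, F = 58, f = 25, h = 10.
Median ≈ 24 + ((61.5 − 58) / 25) × 10 = 25.4000

25.40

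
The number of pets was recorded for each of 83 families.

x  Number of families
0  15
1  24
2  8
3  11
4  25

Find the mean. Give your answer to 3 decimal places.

Values: 0, 1, 2, 3, 4
Σfx = 15×0 + 24×1 + 8×2 + 11×3 + 25×4 = 173
n = Σf = 83
Mean = 173 / 83 = 2.0843

2.084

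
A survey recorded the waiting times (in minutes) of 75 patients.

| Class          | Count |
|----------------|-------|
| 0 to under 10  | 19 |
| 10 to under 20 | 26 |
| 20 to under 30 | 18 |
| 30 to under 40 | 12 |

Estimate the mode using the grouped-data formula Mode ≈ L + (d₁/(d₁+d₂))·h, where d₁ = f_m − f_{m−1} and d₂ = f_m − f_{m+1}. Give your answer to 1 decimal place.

14.7

Modal class: 10 to under 20 (highest frequency 26).
d₁ = 26 − 19 = 7, d₂ = 26 − 18 = 8
Mode ≈ 10 + (7/(7+8)) × 10 = 10 + 4.6667 = 14.6667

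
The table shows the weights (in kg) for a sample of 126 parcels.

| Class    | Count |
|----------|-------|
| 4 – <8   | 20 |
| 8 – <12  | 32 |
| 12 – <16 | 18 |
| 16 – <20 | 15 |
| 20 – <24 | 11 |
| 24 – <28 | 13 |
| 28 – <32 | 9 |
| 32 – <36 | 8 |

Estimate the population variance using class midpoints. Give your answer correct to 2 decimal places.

73.80

Midpoints: 6, 10, 14, 18, 22, 26, 30, 34
n = 126, Σfm = 2084, mean = 16.5397
Σfm² = 43768
Σf(m − x̄)² = Σfm² − (Σfm)²/n = 43768 − 2084²/126 = 9299.3016
Population variance = 9299.3016 / 126 = 73.8040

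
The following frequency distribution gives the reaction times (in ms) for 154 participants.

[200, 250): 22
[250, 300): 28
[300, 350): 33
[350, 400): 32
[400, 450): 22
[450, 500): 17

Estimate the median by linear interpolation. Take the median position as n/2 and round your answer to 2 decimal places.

340.91

Cumulative frequencies: 22, 50, 83, 115, 137, 154
n = 154; position = n/2 = 77.
This falls in the class [300, 350): L = 300, F = 50, f = 33, h = 50.
Median ≈ 300 + ((77 − 50) / 33) × 50 = 340.9091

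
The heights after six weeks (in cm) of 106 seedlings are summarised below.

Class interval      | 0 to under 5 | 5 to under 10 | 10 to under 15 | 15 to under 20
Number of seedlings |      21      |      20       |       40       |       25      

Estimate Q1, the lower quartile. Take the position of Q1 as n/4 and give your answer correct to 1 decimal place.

6.4

Cumulative frequencies: 21, 41, 81, 106
n = 106; position = n/4 = 26.5.
This falls in the class 5 to under 10: L = 5, F = 21, f = 20, h = 5.
Lower quartile ≈ 5 + ((26.5 − 21) / 20) × 5 = 6.3750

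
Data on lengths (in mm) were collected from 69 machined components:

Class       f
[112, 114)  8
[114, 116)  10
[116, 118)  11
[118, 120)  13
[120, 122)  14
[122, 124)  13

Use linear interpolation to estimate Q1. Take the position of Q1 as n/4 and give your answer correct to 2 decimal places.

Cumulative frequencies: 8, 18, 29, 42, 56, 69
n = 69; position = n/4 = 17.25.
This falls in the class [114, 116): L = 114, F = 8, f = 10, h = 2.
Lower quartile ≈ 114 + ((17.25 − 8) / 10) × 2 = 115.8500

115.85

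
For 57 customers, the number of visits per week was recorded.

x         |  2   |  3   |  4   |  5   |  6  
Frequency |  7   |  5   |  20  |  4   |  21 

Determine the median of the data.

4

Cumulative frequencies: 7, 12, 32, 36, 57
n = 57, so the median is the value in position (n+1)/2 = 29.
Position 29 falls at value 4.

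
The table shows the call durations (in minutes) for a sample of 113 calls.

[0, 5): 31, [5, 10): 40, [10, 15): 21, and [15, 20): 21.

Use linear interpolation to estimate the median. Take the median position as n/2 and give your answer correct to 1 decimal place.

8.2

Cumulative frequencies: 31, 71, 92, 113
n = 113; position = n/2 = 56.5.
This falls in the class [5, 10): L = 5, F = 31, f = 40, h = 5.
Median ≈ 5 + ((56.5 − 31) / 40) × 5 = 8.1875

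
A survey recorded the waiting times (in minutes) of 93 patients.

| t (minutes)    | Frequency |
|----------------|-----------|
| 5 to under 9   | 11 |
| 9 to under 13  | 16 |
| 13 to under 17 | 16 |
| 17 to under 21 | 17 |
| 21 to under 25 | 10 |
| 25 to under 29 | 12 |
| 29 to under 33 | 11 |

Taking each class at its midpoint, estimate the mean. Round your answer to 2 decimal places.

18.40

Midpoints: 7, 11, 15, 19, 23, 27, 31
Σfm = 11×7 + 16×11 + 16×15 + 17×19 + 10×23 + 12×27 + 11×31 = 1711
n = Σf = 93
Mean = 1711 / 93 = 18.3978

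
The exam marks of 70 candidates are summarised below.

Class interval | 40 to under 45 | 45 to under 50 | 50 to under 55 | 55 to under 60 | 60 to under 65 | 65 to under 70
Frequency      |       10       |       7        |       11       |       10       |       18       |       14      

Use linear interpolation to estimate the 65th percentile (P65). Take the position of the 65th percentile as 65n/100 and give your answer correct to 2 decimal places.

62.08

Cumulative frequencies: 10, 17, 28, 38, 56, 70
n = 70; position = 65n/100 = 45.5.
This falls in the class 60 to under 65: L = 60, F = 38, f = 18, h = 5.
65th percentile ≈ 60 + ((45.5 − 38) / 18) × 5 = 62.0833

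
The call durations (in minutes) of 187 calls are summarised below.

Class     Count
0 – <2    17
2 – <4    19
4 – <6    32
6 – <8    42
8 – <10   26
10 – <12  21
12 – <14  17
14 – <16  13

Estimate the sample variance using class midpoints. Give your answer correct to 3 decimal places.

15.454

Midpoints: 1, 3, 5, 7, 9, 11, 13, 15
n = 187, Σfm = 1409, mean = 7.5348
Σfm² = 13491
Σf(m − x̄)² = Σfm² − (Σfm)²/n = 13491 − 1409²/187 = 2874.5241
Sample variance = 2874.5241 / 186 = 15.4544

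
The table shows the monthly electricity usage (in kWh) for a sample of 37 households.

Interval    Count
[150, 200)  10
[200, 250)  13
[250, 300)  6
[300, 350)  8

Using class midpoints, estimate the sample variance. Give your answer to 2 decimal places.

3063.06

Midpoints: 175, 225, 275, 325
n = 37, Σfm = 8925, mean = 241.2162
Σfm² = 2263125
Σf(m − x̄)² = Σfm² − (Σfm)²/n = 2263125 − 8925²/37 = 110270.2703
Sample variance = 110270.2703 / 36 = 3063.0631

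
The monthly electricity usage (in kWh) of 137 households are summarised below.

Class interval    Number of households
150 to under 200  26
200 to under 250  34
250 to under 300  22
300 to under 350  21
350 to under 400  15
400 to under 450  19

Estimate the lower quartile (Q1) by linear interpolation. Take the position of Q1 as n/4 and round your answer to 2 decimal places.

Cumulative frequencies: 26, 60, 82, 103, 118, 137
n = 137; position = n/4 = 34.25.
This falls in the class 200 to under 250: L = 200, F = 26, f = 34, h = 50.
Lower quartile ≈ 200 + ((34.25 − 26) / 34) × 50 = 212.1324

212.13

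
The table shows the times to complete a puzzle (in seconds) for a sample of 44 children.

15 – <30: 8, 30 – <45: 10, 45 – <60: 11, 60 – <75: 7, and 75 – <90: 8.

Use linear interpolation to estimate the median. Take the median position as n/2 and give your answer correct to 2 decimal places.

50.45

Cumulative frequencies: 8, 18, 29, 36, 44
n = 44; position = n/2 = 22.
This falls in the class 45 – <60: L = 45, F = 18, f = 11, h = 15.
Median ≈ 45 + ((22 − 18) / 11) × 15 = 50.4545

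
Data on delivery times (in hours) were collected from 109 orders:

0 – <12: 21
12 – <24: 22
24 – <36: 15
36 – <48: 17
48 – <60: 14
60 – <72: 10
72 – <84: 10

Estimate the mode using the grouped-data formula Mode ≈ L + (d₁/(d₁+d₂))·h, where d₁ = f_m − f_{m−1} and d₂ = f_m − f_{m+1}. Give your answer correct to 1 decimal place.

Modal class: 12 – <24 (highest frequency 22).
d₁ = 22 − 21 = 1, d₂ = 22 − 15 = 7
Mode ≈ 12 + (1/(1+7)) × 12 = 12 + 1.5000 = 13.5000

13.5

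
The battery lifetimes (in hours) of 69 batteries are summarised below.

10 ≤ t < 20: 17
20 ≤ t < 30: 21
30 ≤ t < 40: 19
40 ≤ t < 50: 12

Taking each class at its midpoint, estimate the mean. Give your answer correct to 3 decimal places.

28.768

Midpoints: 15, 25, 35, 45
Σfm = 17×15 + 21×25 + 19×35 + 12×45 = 1985
n = Σf = 69
Mean = 1985 / 69 = 28.7681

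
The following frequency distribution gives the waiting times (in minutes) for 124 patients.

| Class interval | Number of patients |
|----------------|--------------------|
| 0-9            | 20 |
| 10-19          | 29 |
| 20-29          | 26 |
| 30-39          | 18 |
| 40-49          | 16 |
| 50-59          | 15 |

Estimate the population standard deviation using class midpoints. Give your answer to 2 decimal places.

16.08

Midpoints: 4.5, 14.5, 24.5, 34.5, 44.5, 54.5
n = 124, Σfm = 3298, mean = 26.5968
Σfm² = 119771
Σf(m − x̄)² = Σfm² − (Σfm)²/n = 119771 − 3298²/124 = 32054.8387
Population variance = 32054.8387 / 124 = 258.5068
Standard deviation = √258.5068 = 16.0781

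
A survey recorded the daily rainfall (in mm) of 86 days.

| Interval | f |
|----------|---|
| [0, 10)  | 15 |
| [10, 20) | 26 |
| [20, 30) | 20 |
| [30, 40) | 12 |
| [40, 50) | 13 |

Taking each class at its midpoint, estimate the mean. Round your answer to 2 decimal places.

Midpoints: 5, 15, 25, 35, 45
Σfm = 15×5 + 26×15 + 20×25 + 12×35 + 13×45 = 1970
n = Σf = 86
Mean = 1970 / 86 = 22.9070

22.91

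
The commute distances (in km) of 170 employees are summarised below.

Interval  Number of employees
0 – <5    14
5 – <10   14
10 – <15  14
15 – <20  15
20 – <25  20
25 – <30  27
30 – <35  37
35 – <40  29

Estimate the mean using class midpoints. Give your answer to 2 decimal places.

23.88

Midpoints: 2.5, 7.5, 12.5, 17.5, 22.5, 27.5, 32.5, 37.5
Σfm = 14×2.5 + 14×7.5 + 14×12.5 + 15×17.5 + 20×22.5 + 27×27.5 + 37×32.5 + 29×37.5 = 4060
n = Σf = 170
Mean = 4060 / 170 = 23.8824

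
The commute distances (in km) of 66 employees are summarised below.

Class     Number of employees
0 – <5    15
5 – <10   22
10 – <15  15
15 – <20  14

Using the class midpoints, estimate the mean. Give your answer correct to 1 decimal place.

9.6

Midpoints: 2.5, 7.5, 12.5, 17.5
Σfm = 15×2.5 + 22×7.5 + 15×12.5 + 14×17.5 = 635
n = Σf = 66
Mean = 635 / 66 = 9.6212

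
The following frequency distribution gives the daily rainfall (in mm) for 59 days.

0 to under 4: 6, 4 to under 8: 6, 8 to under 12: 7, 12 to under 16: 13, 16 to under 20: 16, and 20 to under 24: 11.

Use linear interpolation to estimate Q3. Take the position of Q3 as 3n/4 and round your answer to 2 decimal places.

19.06

Cumulative frequencies: 6, 12, 19, 32, 48, 59
n = 59; position = 3n/4 = 44.25.
This falls in the class 16 to under 20: L = 16, F = 32, f = 16, h = 4.
Upper quartile ≈ 16 + ((44.25 − 32) / 16) × 4 = 19.0625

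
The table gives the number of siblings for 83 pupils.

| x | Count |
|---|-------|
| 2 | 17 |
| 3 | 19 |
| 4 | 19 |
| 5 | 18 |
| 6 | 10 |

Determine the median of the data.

4

Cumulative frequencies: 17, 36, 55, 73, 83
n = 83, so the median is the value in position (n+1)/2 = 42.
Position 42 falls at value 4.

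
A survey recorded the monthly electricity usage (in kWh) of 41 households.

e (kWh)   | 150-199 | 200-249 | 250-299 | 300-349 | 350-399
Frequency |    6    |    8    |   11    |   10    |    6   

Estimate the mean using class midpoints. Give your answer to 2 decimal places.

Midpoints: 174.5, 224.5, 274.5, 324.5, 374.5
Σfm = 6×174.5 + 8×224.5 + 11×274.5 + 10×324.5 + 6×374.5 = 11354.5
n = Σf = 41
Mean = 11354.5 / 41 = 276.9390

276.94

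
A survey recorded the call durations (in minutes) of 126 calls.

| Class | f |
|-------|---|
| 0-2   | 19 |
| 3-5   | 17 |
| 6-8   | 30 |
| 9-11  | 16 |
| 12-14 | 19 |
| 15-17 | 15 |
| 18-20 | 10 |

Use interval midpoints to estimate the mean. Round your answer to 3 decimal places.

9.000

Midpoints: 1, 4, 7, 10, 13, 16, 19
Σfm = 19×1 + 17×4 + 30×7 + 16×10 + 19×13 + 15×16 + 10×19 = 1134
n = Σf = 126
Mean = 1134 / 126 = 9.0000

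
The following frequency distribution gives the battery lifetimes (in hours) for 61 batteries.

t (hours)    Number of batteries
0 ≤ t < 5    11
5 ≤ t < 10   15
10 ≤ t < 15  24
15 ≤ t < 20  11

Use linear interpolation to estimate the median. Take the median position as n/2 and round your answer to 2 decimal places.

10.94

Cumulative frequencies: 11, 26, 50, 61
n = 61; position = n/2 = 30.5.
This falls in the class 10 ≤ t < 15: L = 10, F = 26, f = 24, h = 5.
Median ≈ 10 + ((30.5 − 26) / 24) × 5 = 10.9375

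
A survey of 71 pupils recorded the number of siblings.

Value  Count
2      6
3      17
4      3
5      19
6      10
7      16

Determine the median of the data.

5

Cumulative frequencies: 6, 23, 26, 45, 55, 71
n = 71, so the median is the value in position (n+1)/2 = 36.
Position 36 falls at value 5.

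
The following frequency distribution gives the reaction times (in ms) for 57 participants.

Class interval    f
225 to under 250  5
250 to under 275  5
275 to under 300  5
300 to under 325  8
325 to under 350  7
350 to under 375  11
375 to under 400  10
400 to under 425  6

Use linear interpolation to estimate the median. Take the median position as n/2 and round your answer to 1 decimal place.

Cumulative frequencies: 5, 10, 15, 23, 30, 41, 51, 57
n = 57; position = n/2 = 28.5.
This falls in the class 325 to under 350: L = 325, F = 23, f = 7, h = 25.
Median ≈ 325 + ((28.5 − 23) / 7) × 25 = 344.6429

344.6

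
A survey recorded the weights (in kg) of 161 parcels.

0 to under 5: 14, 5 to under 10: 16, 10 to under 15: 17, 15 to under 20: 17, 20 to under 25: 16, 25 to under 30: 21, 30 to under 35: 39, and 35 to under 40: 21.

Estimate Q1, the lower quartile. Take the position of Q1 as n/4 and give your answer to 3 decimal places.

Cumulative frequencies: 14, 30, 47, 64, 80, 101, 140, 161
n = 161; position = n/4 = 40.25.
This falls in the class 10 to under 15: L = 10, F = 30, f = 17, h = 5.
Lower quartile ≈ 10 + ((40.25 − 30) / 17) × 5 = 13.0147

13.015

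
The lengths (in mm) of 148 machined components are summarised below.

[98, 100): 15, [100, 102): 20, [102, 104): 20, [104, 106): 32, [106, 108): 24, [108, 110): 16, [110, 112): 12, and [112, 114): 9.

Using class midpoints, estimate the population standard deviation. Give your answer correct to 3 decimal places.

3.930

Midpoints: 99, 101, 103, 105, 107, 109, 111, 113
n = 148, Σfm = 15586, mean = 105.3108
Σfm² = 1643660
Σf(m − x̄)² = Σfm² − (Σfm)²/n = 1643660 − 15586²/148 = 2285.7027
Population variance = 2285.7027 / 148 = 15.4439
Standard deviation = √15.4439 = 3.9299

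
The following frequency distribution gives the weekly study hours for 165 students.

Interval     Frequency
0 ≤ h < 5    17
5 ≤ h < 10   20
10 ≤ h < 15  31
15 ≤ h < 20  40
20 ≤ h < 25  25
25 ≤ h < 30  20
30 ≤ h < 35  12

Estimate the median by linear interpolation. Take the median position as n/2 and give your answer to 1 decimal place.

Cumulative frequencies: 17, 37, 68, 108, 133, 153, 165
n = 165; position = n/2 = 82.5.
This falls in the class 15 ≤ h < 20: L = 15, F = 68, f = 40, h = 5.
Median ≈ 15 + ((82.5 − 68) / 40) × 5 = 16.8125

16.8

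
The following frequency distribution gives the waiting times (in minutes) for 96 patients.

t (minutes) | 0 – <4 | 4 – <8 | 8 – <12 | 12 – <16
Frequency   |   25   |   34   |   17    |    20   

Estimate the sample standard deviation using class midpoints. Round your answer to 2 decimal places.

Midpoints: 2, 6, 10, 14
n = 96, Σfm = 704, mean = 7.3333
Σfm² = 6944
Σf(m − x̄)² = Σfm² − (Σfm)²/n = 6944 − 704²/96 = 1781.3333
Sample variance = 1781.3333 / 95 = 18.7509
Standard deviation = √18.7509 = 4.3302

4.33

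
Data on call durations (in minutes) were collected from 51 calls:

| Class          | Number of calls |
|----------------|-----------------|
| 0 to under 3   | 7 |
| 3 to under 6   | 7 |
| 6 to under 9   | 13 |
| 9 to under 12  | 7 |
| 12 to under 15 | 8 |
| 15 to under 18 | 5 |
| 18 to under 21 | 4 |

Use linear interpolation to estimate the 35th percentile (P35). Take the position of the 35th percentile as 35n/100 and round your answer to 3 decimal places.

Cumulative frequencies: 7, 14, 27, 34, 42, 47, 51
n = 51; position = 35n/100 = 17.85.
This falls in the class 6 to under 9: L = 6, F = 14, f = 13, h = 3.
35th percentile ≈ 6 + ((17.85 − 14) / 13) × 3 = 6.8885

6.888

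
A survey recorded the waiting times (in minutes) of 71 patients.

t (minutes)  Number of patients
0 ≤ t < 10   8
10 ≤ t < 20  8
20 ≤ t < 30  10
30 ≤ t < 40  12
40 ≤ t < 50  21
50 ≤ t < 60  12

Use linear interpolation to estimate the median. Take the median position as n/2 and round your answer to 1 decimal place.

Cumulative frequencies: 8, 16, 26, 38, 59, 71
n = 71; position = n/2 = 35.5.
This falls in the class 30 ≤ t < 40: L = 30, F = 26, f = 12, h = 10.
Median ≈ 30 + ((35.5 − 26) / 12) × 10 = 37.9167

37.9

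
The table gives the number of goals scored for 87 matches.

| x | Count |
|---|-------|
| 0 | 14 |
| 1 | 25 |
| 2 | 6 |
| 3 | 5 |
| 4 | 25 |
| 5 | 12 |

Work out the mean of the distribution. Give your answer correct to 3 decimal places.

Values: 0, 1, 2, 3, 4, 5
Σfx = 14×0 + 25×1 + 6×2 + 5×3 + 25×4 + 12×5 = 212
n = Σf = 87
Mean = 212 / 87 = 2.4368

2.437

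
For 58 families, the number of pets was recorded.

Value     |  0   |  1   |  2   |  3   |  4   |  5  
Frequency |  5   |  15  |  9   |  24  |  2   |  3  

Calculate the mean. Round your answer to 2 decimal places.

Values: 0, 1, 2, 3, 4, 5
Σfx = 5×0 + 15×1 + 9×2 + 24×3 + 2×4 + 3×5 = 128
n = Σf = 58
Mean = 128 / 58 = 2.2069

2.21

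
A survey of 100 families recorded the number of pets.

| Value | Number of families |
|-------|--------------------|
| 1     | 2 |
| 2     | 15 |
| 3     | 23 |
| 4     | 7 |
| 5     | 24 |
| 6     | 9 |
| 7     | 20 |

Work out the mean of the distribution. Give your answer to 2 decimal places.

4.43

Values: 1, 2, 3, 4, 5, 6, 7
Σfx = 2×1 + 15×2 + 23×3 + 7×4 + 24×5 + 9×6 + 20×7 = 443
n = Σf = 100
Mean = 443 / 100 = 4.4300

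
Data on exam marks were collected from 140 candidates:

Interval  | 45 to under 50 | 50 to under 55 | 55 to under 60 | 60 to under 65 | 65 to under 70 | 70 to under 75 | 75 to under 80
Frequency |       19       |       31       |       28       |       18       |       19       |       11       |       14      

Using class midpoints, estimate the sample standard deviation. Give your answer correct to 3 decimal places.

Midpoints: 47.5, 52.5, 57.5, 62.5, 67.5, 72.5, 77.5
n = 140, Σfm = 8430, mean = 60.2143
Σfm² = 519675
Σf(m − x̄)² = Σfm² − (Σfm)²/n = 519675 − 8430²/140 = 12068.5714
Sample variance = 12068.5714 / 139 = 86.8243
Standard deviation = √86.8243 = 9.3180

9.318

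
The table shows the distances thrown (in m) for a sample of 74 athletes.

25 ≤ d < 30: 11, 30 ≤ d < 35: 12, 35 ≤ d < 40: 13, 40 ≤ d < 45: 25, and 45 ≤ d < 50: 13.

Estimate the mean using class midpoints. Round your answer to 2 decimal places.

Midpoints: 27.5, 32.5, 37.5, 42.5, 47.5
Σfm = 11×27.5 + 12×32.5 + 13×37.5 + 25×42.5 + 13×47.5 = 2860
n = Σf = 74
Mean = 2860 / 74 = 38.6486

38.65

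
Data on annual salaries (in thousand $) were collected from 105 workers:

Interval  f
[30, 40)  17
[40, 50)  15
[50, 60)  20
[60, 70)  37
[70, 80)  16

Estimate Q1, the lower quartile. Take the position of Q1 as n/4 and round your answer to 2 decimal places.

46.17

Cumulative frequencies: 17, 32, 52, 89, 105
n = 105; position = n/4 = 26.25.
This falls in the class [40, 50): L = 40, F = 17, f = 15, h = 10.
Lower quartile ≈ 40 + ((26.25 − 17) / 15) × 10 = 46.1667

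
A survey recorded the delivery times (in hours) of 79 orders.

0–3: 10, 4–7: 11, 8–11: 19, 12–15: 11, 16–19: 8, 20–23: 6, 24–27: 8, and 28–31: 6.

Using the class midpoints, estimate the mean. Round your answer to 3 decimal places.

13.348

Midpoints: 1.5, 5.5, 9.5, 13.5, 17.5, 21.5, 25.5, 29.5
Σfm = 10×1.5 + 11×5.5 + 19×9.5 + 11×13.5 + 8×17.5 + 6×21.5 + 8×25.5 + 6×29.5 = 1054.5
n = Σf = 79
Mean = 1054.5 / 79 = 13.3481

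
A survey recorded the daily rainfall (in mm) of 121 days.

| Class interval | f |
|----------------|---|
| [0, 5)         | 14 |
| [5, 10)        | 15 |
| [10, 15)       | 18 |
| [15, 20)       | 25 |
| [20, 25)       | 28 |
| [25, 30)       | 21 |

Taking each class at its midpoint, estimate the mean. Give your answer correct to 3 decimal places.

16.674

Midpoints: 2.5, 7.5, 12.5, 17.5, 22.5, 27.5
Σfm = 14×2.5 + 15×7.5 + 18×12.5 + 25×17.5 + 28×22.5 + 21×27.5 = 2017.5
n = Σf = 121
Mean = 2017.5 / 121 = 16.6736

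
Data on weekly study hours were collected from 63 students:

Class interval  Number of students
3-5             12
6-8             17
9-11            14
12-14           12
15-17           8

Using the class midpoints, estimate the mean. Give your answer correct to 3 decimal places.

9.381

Midpoints: 4, 7, 10, 13, 16
Σfm = 12×4 + 17×7 + 14×10 + 12×13 + 8×16 = 591
n = Σf = 63
Mean = 591 / 63 = 9.3810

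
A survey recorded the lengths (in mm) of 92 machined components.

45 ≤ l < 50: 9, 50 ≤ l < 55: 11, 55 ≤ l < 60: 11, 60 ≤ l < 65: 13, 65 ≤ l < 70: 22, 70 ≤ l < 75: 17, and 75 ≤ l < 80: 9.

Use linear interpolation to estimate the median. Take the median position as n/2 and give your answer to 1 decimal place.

Cumulative frequencies: 9, 20, 31, 44, 66, 83, 92
n = 92; position = n/2 = 46.
This falls in the class 65 ≤ l < 70: L = 65, F = 44, f = 22, h = 5.
Median ≈ 65 + ((46 − 44) / 22) × 5 = 65.4545

65.5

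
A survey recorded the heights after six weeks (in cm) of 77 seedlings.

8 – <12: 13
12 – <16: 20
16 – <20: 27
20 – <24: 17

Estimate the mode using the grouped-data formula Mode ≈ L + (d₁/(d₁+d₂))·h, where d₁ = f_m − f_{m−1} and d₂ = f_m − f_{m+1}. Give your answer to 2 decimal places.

17.65

Modal class: 16 – <20 (highest frequency 27).
d₁ = 27 − 20 = 7, d₂ = 27 − 17 = 10
Mode ≈ 16 + (7/(7+10)) × 4 = 16 + 1.6471 = 17.6471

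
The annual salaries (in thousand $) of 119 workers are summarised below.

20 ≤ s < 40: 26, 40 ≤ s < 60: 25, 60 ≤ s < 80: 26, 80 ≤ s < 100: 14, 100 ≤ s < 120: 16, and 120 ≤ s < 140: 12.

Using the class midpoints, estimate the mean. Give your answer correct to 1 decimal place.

Midpoints: 30, 50, 70, 90, 110, 130
Σfm = 26×30 + 25×50 + 26×70 + 14×90 + 16×110 + 12×130 = 8430
n = Σf = 119
Mean = 8430 / 119 = 70.8403

70.8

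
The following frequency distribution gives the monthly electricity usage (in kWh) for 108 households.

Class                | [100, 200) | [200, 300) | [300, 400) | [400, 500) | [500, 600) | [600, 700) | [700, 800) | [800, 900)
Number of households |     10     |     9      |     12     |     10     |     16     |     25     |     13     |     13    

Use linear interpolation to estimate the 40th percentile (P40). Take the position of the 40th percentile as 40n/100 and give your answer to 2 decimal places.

513.75

Cumulative frequencies: 10, 19, 31, 41, 57, 82, 95, 108
n = 108; position = 40n/100 = 43.2.
This falls in the class [500, 600): L = 500, F = 41, f = 16, h = 100.
40th percentile ≈ 500 + ((43.2 − 41) / 16) × 100 = 513.7500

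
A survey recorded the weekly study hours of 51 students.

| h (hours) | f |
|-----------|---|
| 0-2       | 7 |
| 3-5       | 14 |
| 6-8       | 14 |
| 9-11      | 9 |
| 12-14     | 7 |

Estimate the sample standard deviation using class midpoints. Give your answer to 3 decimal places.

Midpoints: 1, 4, 7, 10, 13
n = 51, Σfm = 342, mean = 6.7059
Σfm² = 3000
Σf(m − x̄)² = Σfm² − (Σfm)²/n = 3000 − 342²/51 = 706.5882
Sample variance = 706.5882 / 50 = 14.1318
Standard deviation = √14.1318 = 3.7592

3.759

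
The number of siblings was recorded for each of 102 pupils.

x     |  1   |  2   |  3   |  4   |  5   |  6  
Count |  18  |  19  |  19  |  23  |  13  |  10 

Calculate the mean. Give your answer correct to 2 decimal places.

Values: 1, 2, 3, 4, 5, 6
Σfx = 18×1 + 19×2 + 19×3 + 23×4 + 13×5 + 10×6 = 330
n = Σf = 102
Mean = 330 / 102 = 3.2353

3.24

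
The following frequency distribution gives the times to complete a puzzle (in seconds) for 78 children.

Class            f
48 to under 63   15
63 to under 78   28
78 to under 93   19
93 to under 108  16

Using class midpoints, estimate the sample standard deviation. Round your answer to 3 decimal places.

15.421

Midpoints: 55.5, 70.5, 85.5, 100.5
n = 78, Σfm = 6039, mean = 77.4231
Σfm² = 485869.5
Σf(m − x̄)² = Σfm² − (Σfm)²/n = 485869.5 − 6039²/78 = 18311.5385
Sample variance = 18311.5385 / 77 = 237.8122
Standard deviation = √237.8122 = 15.4212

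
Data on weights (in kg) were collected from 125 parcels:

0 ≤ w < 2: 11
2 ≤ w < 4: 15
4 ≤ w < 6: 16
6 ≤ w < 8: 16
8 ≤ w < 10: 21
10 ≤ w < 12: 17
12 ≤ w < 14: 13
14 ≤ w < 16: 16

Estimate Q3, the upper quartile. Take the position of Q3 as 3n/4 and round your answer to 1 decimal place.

11.7

Cumulative frequencies: 11, 26, 42, 58, 79, 96, 109, 125
n = 125; position = 3n/4 = 93.75.
This falls in the class 10 ≤ w < 12: L = 10, F = 79, f = 17, h = 2.
Upper quartile ≈ 10 + ((93.75 − 79) / 17) × 2 = 11.7353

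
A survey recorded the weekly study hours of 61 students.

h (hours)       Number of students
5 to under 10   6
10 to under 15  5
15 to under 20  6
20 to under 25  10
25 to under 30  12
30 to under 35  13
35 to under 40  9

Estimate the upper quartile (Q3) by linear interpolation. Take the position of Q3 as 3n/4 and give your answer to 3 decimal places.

Cumulative frequencies: 6, 11, 17, 27, 39, 52, 61
n = 61; position = 3n/4 = 45.75.
This falls in the class 30 to under 35: L = 30, F = 39, f = 13, h = 5.
Upper quartile ≈ 30 + ((45.75 − 39) / 13) × 5 = 32.5962

32.596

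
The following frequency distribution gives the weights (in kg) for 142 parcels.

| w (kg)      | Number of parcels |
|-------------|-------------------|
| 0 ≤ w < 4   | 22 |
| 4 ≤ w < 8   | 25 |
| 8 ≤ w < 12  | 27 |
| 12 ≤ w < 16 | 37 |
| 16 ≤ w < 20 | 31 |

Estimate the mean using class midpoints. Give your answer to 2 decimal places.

Midpoints: 2, 6, 10, 14, 18
Σfm = 22×2 + 25×6 + 27×10 + 37×14 + 31×18 = 1540
n = Σf = 142
Mean = 1540 / 142 = 10.8451

10.85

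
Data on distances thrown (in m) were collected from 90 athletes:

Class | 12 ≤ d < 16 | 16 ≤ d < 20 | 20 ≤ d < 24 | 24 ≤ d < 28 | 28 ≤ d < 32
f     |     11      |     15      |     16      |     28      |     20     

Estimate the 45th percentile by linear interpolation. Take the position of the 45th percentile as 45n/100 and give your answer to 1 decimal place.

23.6

Cumulative frequencies: 11, 26, 42, 70, 90
n = 90; position = 45n/100 = 40.5.
This falls in the class 20 ≤ d < 24: L = 20, F = 26, f = 16, h = 4.
45th percentile ≈ 20 + ((40.5 − 26) / 16) × 4 = 23.6250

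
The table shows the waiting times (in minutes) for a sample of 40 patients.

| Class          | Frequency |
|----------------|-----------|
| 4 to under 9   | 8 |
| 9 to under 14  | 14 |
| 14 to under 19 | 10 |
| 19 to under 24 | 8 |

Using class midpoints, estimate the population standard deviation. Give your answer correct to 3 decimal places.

5.117

Midpoints: 6.5, 11.5, 16.5, 21.5
n = 40, Σfm = 550, mean = 13.7500
Σfm² = 8610
Σf(m − x̄)² = Σfm² − (Σfm)²/n = 8610 − 550²/40 = 1047.5000
Population variance = 1047.5000 / 40 = 26.1875
Standard deviation = √26.1875 = 5.1174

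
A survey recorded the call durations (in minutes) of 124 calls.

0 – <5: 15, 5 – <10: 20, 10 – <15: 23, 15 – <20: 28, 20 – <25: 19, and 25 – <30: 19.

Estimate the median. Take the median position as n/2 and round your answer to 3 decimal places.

15.714

Cumulative frequencies: 15, 35, 58, 86, 105, 124
n = 124; position = n/2 = 62.
This falls in the class 15 – <20: L = 15, F = 58, f = 28, h = 5.
Median ≈ 15 + ((62 − 58) / 28) × 5 = 15.7143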